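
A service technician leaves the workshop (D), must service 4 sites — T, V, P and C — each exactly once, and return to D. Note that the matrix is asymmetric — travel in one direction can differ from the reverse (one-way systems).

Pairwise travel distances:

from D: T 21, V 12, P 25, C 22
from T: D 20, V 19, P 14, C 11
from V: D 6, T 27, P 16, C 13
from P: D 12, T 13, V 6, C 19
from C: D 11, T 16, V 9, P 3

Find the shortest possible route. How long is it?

Shortest round trip = 47.

D-T-V-P-C-D: 21+19+16+19+11 = 86
D-T-V-C-P-D: 21+19+13+3+12 = 68
D-T-P-V-C-D: 21+14+6+13+11 = 65
D-T-P-C-V-D: 21+14+19+9+6 = 69
D-T-C-V-P-D: 21+11+9+16+12 = 69
D-T-C-P-V-D: 21+11+3+6+6 = 47
D-V-T-P-C-D: 12+27+14+19+11 = 83
D-V-T-C-P-D: 12+27+11+3+12 = 65
D-V-P-T-C-D: 12+16+13+11+11 = 63
D-V-P-C-T-D: 12+16+19+16+20 = 83
D-V-C-T-P-D: 12+13+16+14+12 = 67
D-V-C-P-T-D: 12+13+3+13+20 = 61
D-P-T-V-C-D: 25+13+19+13+11 = 81
D-P-T-C-V-D: 25+13+11+9+6 = 64
… (10 more)
The minimum is 47.
One optimal route: D → T → C → P → V → D.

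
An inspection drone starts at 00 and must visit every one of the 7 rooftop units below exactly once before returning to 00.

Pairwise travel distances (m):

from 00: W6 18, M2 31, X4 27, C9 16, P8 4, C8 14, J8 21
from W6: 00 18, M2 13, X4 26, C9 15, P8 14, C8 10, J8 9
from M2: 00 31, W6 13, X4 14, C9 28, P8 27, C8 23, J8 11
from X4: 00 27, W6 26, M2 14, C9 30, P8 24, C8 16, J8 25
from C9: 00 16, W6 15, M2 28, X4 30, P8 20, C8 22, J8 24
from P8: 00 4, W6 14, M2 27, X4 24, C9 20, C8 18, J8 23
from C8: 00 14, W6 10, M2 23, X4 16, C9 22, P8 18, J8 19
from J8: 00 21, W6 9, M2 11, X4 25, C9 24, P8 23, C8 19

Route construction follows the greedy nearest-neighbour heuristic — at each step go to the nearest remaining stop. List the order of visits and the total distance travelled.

00 → [P8:4 / C8:14 / C9:16 / W6:18 / J8:21 / X4:27 / M2:31] → P8 (4)
P8 → [W6:14 / C8:18 / C9:20 / J8:23 / X4:24 / M2:27] → W6 (14)
W6 → [J8:9 / C8:10 / M2:13 / C9:15 / X4:26] → J8 (9)
J8 → [M2:11 / C8:19 / C9:24 / X4:25] → M2 (11)
M2 → [X4:14 / C8:23 / C9:28] → X4 (14)
X4 → [C8:16 / C9:30] → C8 (16)
C8 → [C9:22] → C9 (22)
Return C9→00: 16.
Total = 4 + 14 + 9 + 11 + 14 + 16 + 22 + 16 = 106.

106 m along 00 → P8 → W6 → J8 → M2 → X4 → C8 → C9 → 00.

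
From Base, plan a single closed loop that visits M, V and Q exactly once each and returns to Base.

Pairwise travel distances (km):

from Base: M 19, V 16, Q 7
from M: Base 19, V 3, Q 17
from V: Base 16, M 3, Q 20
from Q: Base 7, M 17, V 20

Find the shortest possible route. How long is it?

Base-M-V-Q-Base: 19+3+20+7 = 49
Base-M-Q-V-Base: 19+17+20+16 = 72
Base-V-M-Q-Base: 16+3+17+7 = 43
The minimum is 43.
One optimal route: Base → V → M → Q → Base (or its reverse).

Minimum total distance: 43 km.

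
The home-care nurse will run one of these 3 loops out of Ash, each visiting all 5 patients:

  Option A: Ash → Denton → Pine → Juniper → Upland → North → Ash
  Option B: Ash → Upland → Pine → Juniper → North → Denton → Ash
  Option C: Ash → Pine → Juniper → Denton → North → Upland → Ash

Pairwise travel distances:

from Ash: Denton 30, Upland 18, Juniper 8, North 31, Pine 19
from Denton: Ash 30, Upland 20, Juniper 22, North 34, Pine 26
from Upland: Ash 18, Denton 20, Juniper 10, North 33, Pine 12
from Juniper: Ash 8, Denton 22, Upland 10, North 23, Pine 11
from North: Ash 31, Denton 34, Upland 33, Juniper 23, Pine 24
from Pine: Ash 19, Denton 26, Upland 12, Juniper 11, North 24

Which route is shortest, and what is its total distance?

128 — Option B is the shortest.

Option A: 30 + 26 + 11 + 10 + 33 + 31 = 141
Option B: 18 + 12 + 11 + 23 + 34 + 30 = 128
Option C: 19 + 11 + 22 + 34 + 33 + 18 = 137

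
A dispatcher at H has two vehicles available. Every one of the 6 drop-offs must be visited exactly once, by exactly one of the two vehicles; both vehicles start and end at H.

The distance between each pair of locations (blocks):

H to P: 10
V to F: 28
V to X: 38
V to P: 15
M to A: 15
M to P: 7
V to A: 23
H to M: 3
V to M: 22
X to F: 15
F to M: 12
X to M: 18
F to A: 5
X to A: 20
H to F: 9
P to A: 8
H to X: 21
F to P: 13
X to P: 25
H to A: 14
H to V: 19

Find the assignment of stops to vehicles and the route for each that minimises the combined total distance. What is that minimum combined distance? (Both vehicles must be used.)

Try each way of splitting the stops between the two vehicles (each non-empty) and, for each split, find the best tour for each vehicle:
  {V} + {X, F, M, P, A}: 38 + 59 = 97
  {X} + {V, F, M, P, A}: 42 + 62 = 104
  {V, X} + {F, M, P, A}: 78 + 32 = 110
  {F} + {V, X, M, P, A}: 18 + 83 = 101
  {V, F} + {X, M, P, A}: 56 + 59 = 115
  {X, F} + {V, M, P, A}: 45 + 60 = 105
  … (31 splits in total)
  {M} + {V, X, F, P, A}: 6 + 83 = 89  ← best
Best: vehicle 1 H → M → H = 6; vehicle 2 H → V → P → A → F → X → H = 83; combined 89.

Minimum combined distance: 89 blocks.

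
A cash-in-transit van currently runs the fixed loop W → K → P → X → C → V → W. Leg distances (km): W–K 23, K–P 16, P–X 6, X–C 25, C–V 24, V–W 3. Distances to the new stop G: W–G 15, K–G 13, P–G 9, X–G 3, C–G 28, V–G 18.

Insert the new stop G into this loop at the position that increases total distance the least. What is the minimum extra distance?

Insertion cost between consecutive stops i–j is d(i,G) + d(G,j) − d(i,j):
  between W and K: 15 + 13 − 23 = 5
  between K and P: 13 + 9 − 16 = 6
  between P and X: 9 + 3 − 6 = 6
  between X and C: 3 + 28 − 25 = 6
  between C and V: 28 + 18 − 24 = 22
  between V and W: 18 + 15 − 3 = 30
Cheapest insertion is between W and K, adding 5.
New total = 97 + 5 = 102.

+5 km — insert G between W and K.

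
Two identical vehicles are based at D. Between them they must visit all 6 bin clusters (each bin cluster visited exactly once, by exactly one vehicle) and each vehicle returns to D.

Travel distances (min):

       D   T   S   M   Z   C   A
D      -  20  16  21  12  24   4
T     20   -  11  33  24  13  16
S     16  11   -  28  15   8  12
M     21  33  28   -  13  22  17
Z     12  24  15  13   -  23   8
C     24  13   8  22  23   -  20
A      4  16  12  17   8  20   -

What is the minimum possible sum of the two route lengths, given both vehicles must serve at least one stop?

Minimum combined distance: 94 min.

Try each way of splitting the stops between the two vehicles (each non-empty) and, for each split, find the best tour for each vehicle:
  {T} + {S, M, Z, C, A}: 40 + 71 = 111
  {S} + {T, M, Z, C, A}: 32 + 80 = 112
  {T, S} + {M, Z, C, A}: 47 + 71 = 118
  {M} + {T, S, Z, C, A}: 42 + 68 = 110
  {T, M} + {S, Z, C, A}: 74 + 59 = 133
  {S, M} + {T, Z, C, A}: 65 + 68 = 133
  … (31 splits in total)
  {T, S, M, Z, C} + {A}: 86 + 8 = 94  ← best
Best: vehicle 1 D → T → S → C → M → Z → D = 86; vehicle 2 D → A → D = 8; combined 94.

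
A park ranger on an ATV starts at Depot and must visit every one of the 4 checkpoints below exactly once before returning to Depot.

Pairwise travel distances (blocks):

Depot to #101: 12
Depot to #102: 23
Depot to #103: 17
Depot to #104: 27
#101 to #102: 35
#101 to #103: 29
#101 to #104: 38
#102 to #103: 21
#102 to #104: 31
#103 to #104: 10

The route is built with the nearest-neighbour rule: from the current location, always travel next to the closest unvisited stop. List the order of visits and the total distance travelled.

Depot → [#101:12 / #103:17 / #102:23 / #104:27] → #101 (12)
#101 → [#103:29 / #102:35 / #104:38] → #103 (29)
#103 → [#104:10 / #102:21] → #104 (10)
#104 → [#102:31] → #102 (31)
Return #102→Depot: 23.
Total = 12 + 29 + 10 + 31 + 23 = 105.

105 blocks along Depot → #101 → #103 → #104 → #102 → Depot.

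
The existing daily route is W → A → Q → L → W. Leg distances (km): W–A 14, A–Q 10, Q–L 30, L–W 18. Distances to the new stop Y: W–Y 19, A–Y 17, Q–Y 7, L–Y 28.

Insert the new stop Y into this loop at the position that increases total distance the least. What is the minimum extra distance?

Adding 5 km by placing Y on the Q–L leg.

Insertion cost between consecutive stops i–j is d(i,Y) + d(Y,j) − d(i,j):
  between W and A: 19 + 17 − 14 = 22
  between A and Q: 17 + 7 − 10 = 14
  between Q and L: 7 + 28 − 30 = 5
  between L and W: 28 + 19 − 18 = 29
Cheapest insertion is between Q and L, adding 5.
New total = 72 + 5 = 77.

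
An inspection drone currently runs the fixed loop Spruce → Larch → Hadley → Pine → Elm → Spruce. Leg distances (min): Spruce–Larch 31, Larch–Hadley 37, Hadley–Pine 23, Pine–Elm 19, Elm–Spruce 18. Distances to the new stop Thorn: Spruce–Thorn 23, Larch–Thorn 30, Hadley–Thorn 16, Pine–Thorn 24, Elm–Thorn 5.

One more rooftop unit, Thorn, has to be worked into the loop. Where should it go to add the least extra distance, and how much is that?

Minimum extra distance: 9 min, inserting Thorn between Larch and Hadley.

Insertion cost between consecutive stops i–j is d(i,Thorn) + d(Thorn,j) − d(i,j):
  between Spruce and Larch: 23 + 30 − 31 = 22
  between Larch and Hadley: 30 + 16 − 37 = 9
  between Hadley and Pine: 16 + 24 − 23 = 17
  between Pine and Elm: 24 + 5 − 19 = 10
  between Elm and Spruce: 5 + 23 − 18 = 10
Cheapest insertion is between Larch and Hadley, adding 9.
New total = 128 + 9 = 137.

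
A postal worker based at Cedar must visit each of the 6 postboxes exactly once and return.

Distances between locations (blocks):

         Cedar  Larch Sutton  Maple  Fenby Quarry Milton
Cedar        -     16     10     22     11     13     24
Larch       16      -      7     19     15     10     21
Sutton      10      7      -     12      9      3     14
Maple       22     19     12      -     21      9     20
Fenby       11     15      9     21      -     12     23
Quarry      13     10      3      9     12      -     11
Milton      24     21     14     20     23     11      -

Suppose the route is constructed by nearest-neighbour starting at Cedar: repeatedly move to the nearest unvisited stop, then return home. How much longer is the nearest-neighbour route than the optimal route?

From Cedar: Sutton=10, Fenby=11, Quarry=13, Larch=16, Maple=22, Milton=24 → choose Sutton (10).
From Sutton: Quarry=3, Larch=7, Fenby=9, Maple=12, Milton=14 → choose Quarry (3).
From Quarry: Maple=9, Larch=10, Milton=11, Fenby=12 → choose Maple (9).
From Maple: Larch=19, Milton=20, Fenby=21 → choose Larch (19).
From Larch: Fenby=15, Milton=21 → choose Fenby (15).
From Fenby: Milton=23 → choose Milton (23).
NN route Cedar → Sutton → Quarry → Maple → Larch → Fenby → Milton → Cedar costs 103.
Optimal: Cedar → Larch → Sutton → Maple → Quarry → Milton → Fenby → Cedar costs 89 (by enumerating all 360 distinct tours).
Excess = 103 − 89 = 14.

14 blocks longer than the optimal tour.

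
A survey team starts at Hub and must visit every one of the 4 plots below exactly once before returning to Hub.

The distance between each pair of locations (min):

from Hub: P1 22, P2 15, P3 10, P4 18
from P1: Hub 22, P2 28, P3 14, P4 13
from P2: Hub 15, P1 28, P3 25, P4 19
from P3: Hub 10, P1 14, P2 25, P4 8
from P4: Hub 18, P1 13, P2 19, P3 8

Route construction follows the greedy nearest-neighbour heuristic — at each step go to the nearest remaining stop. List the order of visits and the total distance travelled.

At Hub the remaining stops are P3 10, P2 15, P4 18, P1 22; go to P3.
At P3 the remaining stops are P4 8, P1 14, P2 25; go to P4.
At P4 the remaining stops are P1 13, P2 19; go to P1.
At P1 the remaining stops are P2 28; go to P2.
Return P2→Hub: 15.
Total = 10 + 8 + 13 + 28 + 15 = 74.

Total distance 74 min via the nearest-neighbour route Hub → P3 → P4 → P1 → P2 → Hub.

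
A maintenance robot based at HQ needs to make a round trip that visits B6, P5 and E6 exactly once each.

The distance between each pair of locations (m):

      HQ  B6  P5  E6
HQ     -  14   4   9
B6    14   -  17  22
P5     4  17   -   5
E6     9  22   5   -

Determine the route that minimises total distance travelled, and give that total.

HQ → B6 → P5 → E6 → HQ: 14+17+5+9 = 45
HQ → B6 → E6 → P5 → HQ: 14+22+5+4 = 45
HQ → P5 → B6 → E6 → HQ: 4+17+22+9 = 52
The minimum is 45.
One optimal route: HQ → B6 → P5 → E6 → HQ (or its reverse).

Minimum total distance: 45 m.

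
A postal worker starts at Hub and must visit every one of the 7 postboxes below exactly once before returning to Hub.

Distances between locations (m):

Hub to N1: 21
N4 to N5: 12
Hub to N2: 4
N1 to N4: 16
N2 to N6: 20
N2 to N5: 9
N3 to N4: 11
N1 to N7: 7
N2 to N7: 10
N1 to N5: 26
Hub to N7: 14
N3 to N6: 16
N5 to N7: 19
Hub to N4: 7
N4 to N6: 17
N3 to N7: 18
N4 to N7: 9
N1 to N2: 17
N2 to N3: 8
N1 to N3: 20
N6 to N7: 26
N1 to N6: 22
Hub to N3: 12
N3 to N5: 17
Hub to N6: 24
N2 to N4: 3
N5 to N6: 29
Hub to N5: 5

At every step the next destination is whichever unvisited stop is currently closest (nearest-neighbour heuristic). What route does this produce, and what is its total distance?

93 m along Hub → N2 → N4 → N7 → N1 → N3 → N6 → N5 → Hub.

From Hub: distances to unvisited — N2=4, N5=5, N4=7, N3=12, N7=14, N1=21, N6=24. Nearest is N2 (4).
From N2: distances to unvisited — N4=3, N3=8, N5=9, N7=10, N1=17, N6=20. Nearest is N4 (3).
From N4: distances to unvisited — N7=9, N3=11, N5=12, N1=16, N6=17. Nearest is N7 (9).
From N7: distances to unvisited — N1=7, N3=18, N5=19, N6=26. Nearest is N1 (7).
From N1: distances to unvisited — N3=20, N6=22, N5=26. Nearest is N3 (20).
From N3: distances to unvisited — N6=16, N5=17. Nearest is N6 (16).
From N6: distances to unvisited — N5=29. Nearest is N5 (29).
Return N5→Hub: 5.
Total = 4 + 3 + 9 + 7 + 20 + 16 + 29 + 5 = 93.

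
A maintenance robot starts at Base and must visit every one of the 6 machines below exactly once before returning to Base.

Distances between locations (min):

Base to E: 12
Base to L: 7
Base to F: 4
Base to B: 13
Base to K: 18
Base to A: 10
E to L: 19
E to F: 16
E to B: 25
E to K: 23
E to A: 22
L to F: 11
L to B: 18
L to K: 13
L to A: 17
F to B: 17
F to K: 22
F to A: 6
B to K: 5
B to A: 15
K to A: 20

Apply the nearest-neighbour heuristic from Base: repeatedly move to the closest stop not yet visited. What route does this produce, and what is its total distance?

Nearest-neighbour total = 74 min; route Base → F → A → B → K → L → E → Base.

At Base the remaining stops are F 4, L 7, A 10, E 12, B 13, K 18; go to F.
At F the remaining stops are A 6, L 11, E 16, B 17, K 22; go to A.
At A the remaining stops are B 15, L 17, K 20, E 22; go to B.
At B the remaining stops are K 5, L 18, E 25; go to K.
At K the remaining stops are L 13, E 23; go to L.
At L the remaining stops are E 19; go to E.
Return E→Base: 12.
Total = 4 + 6 + 15 + 5 + 13 + 19 + 12 = 74.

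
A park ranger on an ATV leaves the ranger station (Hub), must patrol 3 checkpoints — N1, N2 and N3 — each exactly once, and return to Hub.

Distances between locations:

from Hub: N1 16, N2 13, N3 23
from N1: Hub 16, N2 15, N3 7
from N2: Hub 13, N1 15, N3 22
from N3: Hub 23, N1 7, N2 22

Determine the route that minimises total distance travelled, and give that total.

Hub→N1→N2→N3→Hub: 16+15+22+23 = 76
Hub→N1→N3→N2→Hub: 16+7+22+13 = 58
Hub→N2→N1→N3→Hub: 13+15+7+23 = 58
The minimum is 58.
One optimal route: Hub → N1 → N3 → N2 → Hub (or its reverse).

58 — the shortest possible round trip.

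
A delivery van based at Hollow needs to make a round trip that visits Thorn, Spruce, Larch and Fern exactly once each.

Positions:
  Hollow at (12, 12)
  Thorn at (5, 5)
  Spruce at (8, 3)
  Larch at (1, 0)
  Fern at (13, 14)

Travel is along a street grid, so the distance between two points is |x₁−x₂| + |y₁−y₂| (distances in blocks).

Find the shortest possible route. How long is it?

52 blocks — the shortest possible round trip.

Hollow - Thorn - Spruce - Larch - Fern - Hollow: 14+5+10+26+3 = 58
Hollow - Thorn - Spruce - Fern - Larch - Hollow: 14+5+16+26+23 = 84
Hollow - Thorn - Larch - Spruce - Fern - Hollow: 14+9+10+16+3 = 52
Hollow - Thorn - Larch - Fern - Spruce - Hollow: 14+9+26+16+13 = 78
Hollow - Thorn - Fern - Spruce - Larch - Hollow: 14+17+16+10+23 = 80
Hollow - Thorn - Fern - Larch - Spruce - Hollow: 14+17+26+10+13 = 80
Hollow - Spruce - Thorn - Larch - Fern - Hollow: 13+5+9+26+3 = 56
Hollow - Spruce - Thorn - Fern - Larch - Hollow: 13+5+17+26+23 = 84
Hollow - Spruce - Larch - Thorn - Fern - Hollow: 13+10+9+17+3 = 52
Hollow - Spruce - Fern - Thorn - Larch - Hollow: 13+16+17+9+23 = 78
Hollow - Larch - Thorn - Spruce - Fern - Hollow: 23+9+5+16+3 = 56
Hollow - Larch - Spruce - Thorn - Fern - Hollow: 23+10+5+17+3 = 58
The minimum is 52.
One optimal route: Hollow → Thorn → Larch → Spruce → Fern → Hollow (or its reverse).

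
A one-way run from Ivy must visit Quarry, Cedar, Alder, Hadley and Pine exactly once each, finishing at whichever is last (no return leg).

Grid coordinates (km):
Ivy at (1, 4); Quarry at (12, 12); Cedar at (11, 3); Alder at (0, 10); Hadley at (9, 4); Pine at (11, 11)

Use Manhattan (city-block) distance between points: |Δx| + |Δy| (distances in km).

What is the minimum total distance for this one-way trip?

Shortest open route: 34 km.

There are 5! = 120 possible orderings.
Ivy→Quarry→Cedar→Alder→Hadley→Pine: 19+10+18+15+9 = 71
Ivy→Quarry→Cedar→Alder→Pine→Hadley: 19+10+18+12+9 = 68
Ivy→Quarry→Cedar→Hadley→Alder→Pine: 19+10+3+15+12 = 59
Ivy→Quarry→Cedar→Hadley→Pine→Alder: 19+10+3+9+12 = 53
Ivy→Quarry→Cedar→Pine→Alder→Hadley: 19+10+8+12+15 = 64
Ivy→Quarry→Cedar→Pine→Hadley→Alder: 19+10+8+9+15 = 61
Ivy→Quarry→Alder→Cedar→Hadley→Pine: 19+14+18+3+9 = 63
Ivy→Quarry→Alder→Cedar→Pine→Hadley: 19+14+18+8+9 = 68
Ivy→Quarry→Alder→Hadley→Cedar→Pine: 19+14+15+3+8 = 59
Ivy→Quarry→Alder→Hadley→Pine→Cedar: 19+14+15+9+8 = 65
Ivy→Quarry→Alder→Pine→Cedar→Hadley: 19+14+12+8+3 = 56
Ivy→Quarry→Alder→Pine→Hadley→Cedar: 19+14+12+9+3 = 57
Ivy→Quarry→Hadley→Cedar→Alder→Pine: 19+11+3+18+12 = 63
Ivy→Quarry→Hadley→Cedar→Pine→Alder: 19+11+3+8+12 = 53
… (106 more)
Ivy→Alder→Quarry→Pine→Cedar→Hadley: 7+14+2+8+3 = 34  ← best
The minimum is 34.
One shortest path: Ivy → Alder → Quarry → Pine → Cedar → Hadley.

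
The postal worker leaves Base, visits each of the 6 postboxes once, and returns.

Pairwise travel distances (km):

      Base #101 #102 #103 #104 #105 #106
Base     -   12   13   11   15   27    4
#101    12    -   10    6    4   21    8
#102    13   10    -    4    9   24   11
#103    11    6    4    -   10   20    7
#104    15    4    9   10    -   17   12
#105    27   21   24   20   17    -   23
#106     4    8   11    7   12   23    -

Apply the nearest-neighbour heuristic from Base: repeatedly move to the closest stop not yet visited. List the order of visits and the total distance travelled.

Nearest-neighbour total = 76 km; route Base → #106 → #103 → #102 → #104 → #101 → #105 → Base.

From Base: distances to unvisited — #106=4, #103=11, #101=12, #102=13, #104=15, #105=27. Nearest is #106 (4).
From #106: distances to unvisited — #103=7, #101=8, #102=11, #104=12, #105=23. Nearest is #103 (7).
From #103: distances to unvisited — #102=4, #101=6, #104=10, #105=20. Nearest is #102 (4).
From #102: distances to unvisited — #104=9, #101=10, #105=24. Nearest is #104 (9).
From #104: distances to unvisited — #101=4, #105=17. Nearest is #101 (4).
From #101: distances to unvisited — #105=21. Nearest is #105 (21).
Return #105→Base: 27.
Total = 4 + 7 + 4 + 9 + 4 + 21 + 27 = 76.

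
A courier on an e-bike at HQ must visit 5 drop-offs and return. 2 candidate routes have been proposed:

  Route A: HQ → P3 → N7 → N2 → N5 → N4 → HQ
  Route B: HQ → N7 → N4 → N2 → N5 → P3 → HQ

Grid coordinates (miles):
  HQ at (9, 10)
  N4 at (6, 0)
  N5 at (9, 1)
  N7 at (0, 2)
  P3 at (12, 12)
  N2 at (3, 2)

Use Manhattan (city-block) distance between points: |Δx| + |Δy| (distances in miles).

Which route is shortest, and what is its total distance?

54 miles — Route A is the shortest.

Route A: 5 + 22 + 3 + 7 + 4 + 13 = 54
Route B: 17 + 8 + 5 + 7 + 14 + 5 = 56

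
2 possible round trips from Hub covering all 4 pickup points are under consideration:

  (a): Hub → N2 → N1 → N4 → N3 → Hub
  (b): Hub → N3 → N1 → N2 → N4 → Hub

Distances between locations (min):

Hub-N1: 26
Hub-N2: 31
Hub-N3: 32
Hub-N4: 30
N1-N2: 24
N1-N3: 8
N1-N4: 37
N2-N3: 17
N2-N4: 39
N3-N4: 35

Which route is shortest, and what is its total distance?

(a): 31 + 24 + 37 + 35 + 32 = 159
(b): 32 + 8 + 24 + 39 + 30 = 133

Shortest is (b), total 133 min.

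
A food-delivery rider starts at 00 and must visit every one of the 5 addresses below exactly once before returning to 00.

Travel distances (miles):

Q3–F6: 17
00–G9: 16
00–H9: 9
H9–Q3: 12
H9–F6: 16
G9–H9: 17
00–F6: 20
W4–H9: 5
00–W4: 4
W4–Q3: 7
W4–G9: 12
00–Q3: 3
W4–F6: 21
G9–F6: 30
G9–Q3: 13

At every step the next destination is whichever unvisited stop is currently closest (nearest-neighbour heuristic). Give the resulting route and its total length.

Nearest-neighbour total = 77 miles; route 00 → Q3 → W4 → H9 → F6 → G9 → 00.

At 00 the remaining stops are Q3 3, W4 4, H9 9, G9 16, F6 20; go to Q3.
At Q3 the remaining stops are W4 7, H9 12, G9 13, F6 17; go to W4.
At W4 the remaining stops are H9 5, G9 12, F6 21; go to H9.
At H9 the remaining stops are F6 16, G9 17; go to F6.
At F6 the remaining stops are G9 30; go to G9.
Return G9→00: 16.
Total = 3 + 7 + 5 + 16 + 30 + 16 = 77.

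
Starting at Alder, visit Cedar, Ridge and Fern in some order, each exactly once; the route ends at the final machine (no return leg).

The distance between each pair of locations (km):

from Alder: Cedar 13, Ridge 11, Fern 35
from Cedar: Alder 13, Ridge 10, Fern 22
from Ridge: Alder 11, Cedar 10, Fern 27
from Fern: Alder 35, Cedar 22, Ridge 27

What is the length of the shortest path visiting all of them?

There are 3! = 6 possible orderings.
Alder → Cedar → Ridge → Fern: 13+10+27 = 50
Alder → Cedar → Fern → Ridge: 13+22+27 = 62
Alder → Ridge → Cedar → Fern: 11+10+22 = 43
Alder → Ridge → Fern → Cedar: 11+27+22 = 60
Alder → Fern → Cedar → Ridge: 35+22+10 = 67
Alder → Fern → Ridge → Cedar: 35+27+10 = 72
The minimum is 43.
One shortest path: Alder → Ridge → Cedar → Fern.

Minimum one-way distance = 43 km.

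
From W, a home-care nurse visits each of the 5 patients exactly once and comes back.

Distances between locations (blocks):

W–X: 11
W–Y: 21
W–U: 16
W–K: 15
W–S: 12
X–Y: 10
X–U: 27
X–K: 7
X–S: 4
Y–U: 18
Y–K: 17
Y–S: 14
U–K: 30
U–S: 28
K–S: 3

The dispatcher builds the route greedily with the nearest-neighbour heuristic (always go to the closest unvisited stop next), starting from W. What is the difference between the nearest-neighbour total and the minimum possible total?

W: X=11, S=12, K=15, U=16, Y=21 ⇒ X
X: S=4, K=7, Y=10, U=27 ⇒ S
S: K=3, Y=14, U=28 ⇒ K
K: Y=17, U=30 ⇒ Y
Y: U=18 ⇒ U
NN route W → X → S → K → Y → U → W costs 69.
Optimal: W → U → Y → X → K → S → W costs 66 (by enumerating all 60 distinct tours).
Excess = 69 − 66 = 3.

Excess over optimum: 3 blocks.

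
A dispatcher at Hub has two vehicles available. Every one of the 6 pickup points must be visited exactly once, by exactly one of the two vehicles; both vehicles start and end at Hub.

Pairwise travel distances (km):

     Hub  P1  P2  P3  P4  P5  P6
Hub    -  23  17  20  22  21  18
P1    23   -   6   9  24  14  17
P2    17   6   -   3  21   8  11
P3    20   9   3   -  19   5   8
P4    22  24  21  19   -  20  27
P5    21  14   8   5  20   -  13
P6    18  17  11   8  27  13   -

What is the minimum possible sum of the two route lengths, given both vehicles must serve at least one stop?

Check every non-empty split of the stops between the two vehicles; for each half take its own optimal tour:
  {P1} + {P2, P3, P4, P5, P6}: 46 + 79 = 125
  {P2} + {P1, P3, P4, P5, P6}: 34 + 91 = 125
  {P1, P2} + {P3, P4, P5, P6}: 46 + 73 = 119
  {P3} + {P1, P2, P4, P5, P6}: 40 + 91 = 131
  {P1, P3} + {P2, P4, P5, P6}: 52 + 79 = 131
  {P2, P3} + {P1, P4, P5, P6}: 40 + 91 = 131
  … (31 splits in total)
  {P4} + {P1, P2, P3, P5, P6}: 44 + 68 = 112  ← best
Best: vehicle 1 Hub → P4 → Hub = 44; vehicle 2 Hub → P1 → P2 → P3 → P5 → P6 → Hub = 68; combined 112.

112 km — the smallest possible combined total.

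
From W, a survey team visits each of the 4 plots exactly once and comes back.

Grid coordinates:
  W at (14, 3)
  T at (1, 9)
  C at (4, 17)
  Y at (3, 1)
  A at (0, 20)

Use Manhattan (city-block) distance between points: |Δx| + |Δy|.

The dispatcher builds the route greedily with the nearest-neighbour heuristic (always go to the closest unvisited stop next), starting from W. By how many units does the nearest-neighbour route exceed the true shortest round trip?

W: Y=13, T=19, C=24, A=31 ⇒ Y
Y: T=10, C=17, A=22 ⇒ T
T: C=11, A=12 ⇒ C
C: A=7 ⇒ A
NN route W → Y → T → C → A → W costs 72.
Optimal: W → C → A → T → Y → W costs 66 (by enumerating all 12 distinct tours).
Excess = 72 − 66 = 6.

6 longer than the optimal tour.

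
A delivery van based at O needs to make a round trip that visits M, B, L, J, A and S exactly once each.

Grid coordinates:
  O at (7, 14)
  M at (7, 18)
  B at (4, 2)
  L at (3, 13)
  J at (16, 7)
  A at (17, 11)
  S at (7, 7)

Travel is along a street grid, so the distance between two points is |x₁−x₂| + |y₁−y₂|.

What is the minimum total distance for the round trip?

Minimum total distance: 60.

With 6 stops there are 6!/2 = 360 distinct round trips (a route and its reverse cost the same).
O - M - B - L - J - A - S - O: 4+19+12+19+5+14+7 = 80
O - M - B - L - J - S - A - O: 4+19+12+19+9+14+13 = 90
O - M - B - L - A - J - S - O: 4+19+12+16+5+9+7 = 72
O - M - B - L - A - S - J - O: 4+19+12+16+14+9+16 = 90
O - M - B - L - S - J - A - O: 4+19+12+10+9+5+13 = 72
O - M - B - L - S - A - J - O: 4+19+12+10+14+5+16 = 80
O - M - B - J - L - A - S - O: 4+19+17+19+16+14+7 = 96
O - M - B - J - L - S - A - O: 4+19+17+19+10+14+13 = 96
… (352 more)
O - M - L - B - S - J - A - O: 4+9+12+8+9+5+13 = 60  ← best
The minimum is 60.
One optimal route: O → M → L → B → S → J → A → O (or its reverse).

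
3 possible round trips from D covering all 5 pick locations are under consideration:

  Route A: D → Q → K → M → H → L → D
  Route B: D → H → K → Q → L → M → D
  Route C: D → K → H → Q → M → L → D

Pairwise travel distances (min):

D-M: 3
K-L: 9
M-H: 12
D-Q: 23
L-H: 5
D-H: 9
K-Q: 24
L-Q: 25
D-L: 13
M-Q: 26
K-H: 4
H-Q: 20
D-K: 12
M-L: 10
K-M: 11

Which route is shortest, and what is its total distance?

Shortest is Route B, total 75 min.

Route A: 23 + 24 + 11 + 12 + 5 + 13 = 88
Route B: 9 + 4 + 24 + 25 + 10 + 3 = 75
Route C: 12 + 4 + 20 + 26 + 10 + 13 = 85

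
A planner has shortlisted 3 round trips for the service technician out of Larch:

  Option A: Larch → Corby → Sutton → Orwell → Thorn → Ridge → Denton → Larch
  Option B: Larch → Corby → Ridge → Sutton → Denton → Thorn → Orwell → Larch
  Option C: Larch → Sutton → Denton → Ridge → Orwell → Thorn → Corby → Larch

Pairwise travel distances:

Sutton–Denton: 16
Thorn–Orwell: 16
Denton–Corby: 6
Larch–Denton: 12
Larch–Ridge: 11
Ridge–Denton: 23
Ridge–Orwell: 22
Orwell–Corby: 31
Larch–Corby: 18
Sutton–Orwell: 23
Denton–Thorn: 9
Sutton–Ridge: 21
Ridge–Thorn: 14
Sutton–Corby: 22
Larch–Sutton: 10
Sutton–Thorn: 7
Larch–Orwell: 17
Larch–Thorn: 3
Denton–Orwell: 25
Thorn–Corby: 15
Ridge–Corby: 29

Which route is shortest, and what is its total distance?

120 — Option C is the shortest.

Option A: 18 + 22 + 23 + 16 + 14 + 23 + 12 = 128
Option B: 18 + 29 + 21 + 16 + 9 + 16 + 17 = 126
Option C: 10 + 16 + 23 + 22 + 16 + 15 + 18 = 120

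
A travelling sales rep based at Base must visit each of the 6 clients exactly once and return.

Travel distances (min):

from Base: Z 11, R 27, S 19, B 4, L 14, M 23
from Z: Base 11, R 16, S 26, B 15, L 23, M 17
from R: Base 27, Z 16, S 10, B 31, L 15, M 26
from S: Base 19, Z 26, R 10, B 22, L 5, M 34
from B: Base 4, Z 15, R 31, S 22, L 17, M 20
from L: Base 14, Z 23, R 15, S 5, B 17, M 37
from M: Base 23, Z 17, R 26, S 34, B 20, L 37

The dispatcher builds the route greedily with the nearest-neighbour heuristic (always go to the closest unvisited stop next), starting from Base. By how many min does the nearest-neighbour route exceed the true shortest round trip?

Base: B=4, Z=11, L=14, S=19, M=23, R=27 ⇒ B
B: Z=15, L=17, M=20, S=22, R=31 ⇒ Z
Z: R=16, M=17, L=23, S=26 ⇒ R
R: S=10, L=15, M=26 ⇒ S
S: L=5, M=34 ⇒ L
L: M=37 ⇒ M
NN route Base → B → Z → R → S → L → M → Base costs 110.
Optimal: Base → B → M → Z → R → S → L → Base costs 86 (by enumerating all 360 distinct tours).
Excess = 110 − 86 = 24.

24 min longer than the optimal tour.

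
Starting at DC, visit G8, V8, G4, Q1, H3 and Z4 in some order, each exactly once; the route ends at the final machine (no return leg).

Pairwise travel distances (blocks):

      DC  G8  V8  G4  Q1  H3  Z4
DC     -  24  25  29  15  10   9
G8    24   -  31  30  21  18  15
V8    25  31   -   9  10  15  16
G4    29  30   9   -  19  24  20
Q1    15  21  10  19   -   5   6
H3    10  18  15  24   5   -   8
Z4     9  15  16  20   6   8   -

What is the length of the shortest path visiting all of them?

Minimum one-way distance = 66 blocks.

There are 6! = 720 possible orderings.
DC → G8 → V8 → G4 → Q1 → H3 → Z4: 24+31+9+19+5+8 = 96
DC → G8 → V8 → G4 → Q1 → Z4 → H3: 24+31+9+19+6+8 = 97
DC → G8 → V8 → G4 → H3 → Q1 → Z4: 24+31+9+24+5+6 = 99
DC → G8 → V8 → G4 → H3 → Z4 → Q1: 24+31+9+24+8+6 = 102
DC → G8 → V8 → G4 → Z4 → Q1 → H3: 24+31+9+20+6+5 = 95
DC → G8 → V8 → G4 → Z4 → H3 → Q1: 24+31+9+20+8+5 = 97
DC → G8 → V8 → Q1 → G4 → H3 → Z4: 24+31+10+19+24+8 = 116
DC → G8 → V8 → Q1 → G4 → Z4 → H3: 24+31+10+19+20+8 = 112
… (712 more)
DC → Z4 → G8 → H3 → Q1 → V8 → G4: 9+15+18+5+10+9 = 66  ← best
The minimum is 66.
One shortest path: DC → Z4 → G8 → H3 → Q1 → V8 → G4.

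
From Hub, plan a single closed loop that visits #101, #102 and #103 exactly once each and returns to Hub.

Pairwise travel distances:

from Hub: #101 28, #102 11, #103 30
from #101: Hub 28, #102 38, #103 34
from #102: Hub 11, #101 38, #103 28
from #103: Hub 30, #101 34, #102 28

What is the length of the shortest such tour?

Minimum total distance: 101.

There are 3 distinct closed tours to check (reversals are equivalent).
Hub-#101-#102-#103-Hub: 28+38+28+30 = 124
Hub-#101-#103-#102-Hub: 28+34+28+11 = 101
Hub-#102-#101-#103-Hub: 11+38+34+30 = 113
The minimum is 101.
One optimal route: Hub → #101 → #103 → #102 → Hub (or its reverse).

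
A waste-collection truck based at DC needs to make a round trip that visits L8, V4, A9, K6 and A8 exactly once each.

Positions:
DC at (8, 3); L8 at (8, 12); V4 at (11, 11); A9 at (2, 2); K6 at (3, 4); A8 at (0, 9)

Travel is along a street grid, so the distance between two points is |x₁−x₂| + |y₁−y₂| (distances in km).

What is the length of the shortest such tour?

44 km — the shortest possible round trip.

There are 60 distinct closed tours to check (reversals are equivalent).
DC - L8 - V4 - A9 - K6 - A8 - DC: 9+4+18+3+8+14 = 56
DC - L8 - V4 - A9 - A8 - K6 - DC: 9+4+18+9+8+6 = 54
DC - L8 - V4 - K6 - A9 - A8 - DC: 9+4+15+3+9+14 = 54
DC - L8 - V4 - K6 - A8 - A9 - DC: 9+4+15+8+9+7 = 52
DC - L8 - V4 - A8 - A9 - K6 - DC: 9+4+13+9+3+6 = 44
DC - L8 - V4 - A8 - K6 - A9 - DC: 9+4+13+8+3+7 = 44
DC - L8 - A9 - V4 - K6 - A8 - DC: 9+16+18+15+8+14 = 80
DC - L8 - A9 - V4 - A8 - K6 - DC: 9+16+18+13+8+6 = 70
DC - L8 - A9 - K6 - V4 - A8 - DC: 9+16+3+15+13+14 = 70
DC - L8 - A9 - K6 - A8 - V4 - DC: 9+16+3+8+13+11 = 60
DC - L8 - A9 - A8 - V4 - K6 - DC: 9+16+9+13+15+6 = 68
DC - L8 - A9 - A8 - K6 - V4 - DC: 9+16+9+8+15+11 = 68
DC - L8 - K6 - V4 - A9 - A8 - DC: 9+13+15+18+9+14 = 78
DC - L8 - K6 - V4 - A8 - A9 - DC: 9+13+15+13+9+7 = 66
… (46 more)
The minimum is 44.
One optimal route: DC → L8 → V4 → A8 → A9 → K6 → DC (or its reverse).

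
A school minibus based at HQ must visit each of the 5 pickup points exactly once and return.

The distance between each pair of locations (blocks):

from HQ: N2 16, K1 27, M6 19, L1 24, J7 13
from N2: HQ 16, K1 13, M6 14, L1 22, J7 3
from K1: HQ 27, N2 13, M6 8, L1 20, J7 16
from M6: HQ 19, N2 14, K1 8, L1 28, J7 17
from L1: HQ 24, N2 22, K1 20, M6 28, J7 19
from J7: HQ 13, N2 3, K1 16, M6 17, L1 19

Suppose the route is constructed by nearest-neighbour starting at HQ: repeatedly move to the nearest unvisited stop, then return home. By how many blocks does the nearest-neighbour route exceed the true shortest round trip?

HQ: J7=13, N2=16, M6=19, L1=24, K1=27 ⇒ J7
J7: N2=3, K1=16, M6=17, L1=19 ⇒ N2
N2: K1=13, M6=14, L1=22 ⇒ K1
K1: M6=8, L1=20 ⇒ M6
M6: L1=28 ⇒ L1
NN route HQ → J7 → N2 → K1 → M6 → L1 → HQ costs 89.
Optimal: HQ → L1 → K1 → M6 → N2 → J7 → HQ costs 82 (by enumerating all 60 distinct tours).
Excess = 89 − 82 = 7.

The nearest-neighbour route is 7 blocks longer than optimal.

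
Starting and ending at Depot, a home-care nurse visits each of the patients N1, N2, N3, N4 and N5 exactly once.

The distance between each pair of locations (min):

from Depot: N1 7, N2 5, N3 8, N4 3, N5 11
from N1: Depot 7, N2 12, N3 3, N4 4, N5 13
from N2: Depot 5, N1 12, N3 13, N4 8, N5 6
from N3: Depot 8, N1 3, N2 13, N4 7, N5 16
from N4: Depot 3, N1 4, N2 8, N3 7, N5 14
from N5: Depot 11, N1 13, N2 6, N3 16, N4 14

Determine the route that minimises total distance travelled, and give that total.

Minimum total distance: 37 min.

With 5 stops there are 5!/2 = 60 distinct round trips (a route and its reverse cost the same).
Depot-N1-N2-N3-N4-N5-Depot: 7+12+13+7+14+11 = 64
Depot-N1-N2-N3-N5-N4-Depot: 7+12+13+16+14+3 = 65
Depot-N1-N2-N4-N3-N5-Depot: 7+12+8+7+16+11 = 61
Depot-N1-N2-N4-N5-N3-Depot: 7+12+8+14+16+8 = 65
Depot-N1-N2-N5-N3-N4-Depot: 7+12+6+16+7+3 = 51
Depot-N1-N2-N5-N4-N3-Depot: 7+12+6+14+7+8 = 54
Depot-N1-N3-N2-N4-N5-Depot: 7+3+13+8+14+11 = 56
Depot-N1-N3-N2-N5-N4-Depot: 7+3+13+6+14+3 = 46
Depot-N1-N3-N4-N2-N5-Depot: 7+3+7+8+6+11 = 42
Depot-N1-N3-N4-N5-N2-Depot: 7+3+7+14+6+5 = 42
Depot-N1-N3-N5-N2-N4-Depot: 7+3+16+6+8+3 = 43
Depot-N1-N3-N5-N4-N2-Depot: 7+3+16+14+8+5 = 53
Depot-N1-N4-N2-N3-N5-Depot: 7+4+8+13+16+11 = 59
Depot-N1-N4-N2-N5-N3-Depot: 7+4+8+6+16+8 = 49
… (46 more)
Depot-N2-N5-N1-N3-N4-Depot: 5+6+13+3+7+3 = 37  ← best
The minimum is 37.
One optimal route: Depot → N2 → N5 → N1 → N3 → N4 → Depot (or its reverse).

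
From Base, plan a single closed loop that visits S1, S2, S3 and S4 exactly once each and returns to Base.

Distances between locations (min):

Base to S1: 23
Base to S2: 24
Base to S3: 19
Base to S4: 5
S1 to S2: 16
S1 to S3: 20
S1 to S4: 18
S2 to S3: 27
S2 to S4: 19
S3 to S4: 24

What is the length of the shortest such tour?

79 min — the shortest possible round trip.

There are 12 distinct closed tours to check (reversals are equivalent).
Base-S1-S2-S3-S4-Base: 23+16+27+24+5 = 95
Base-S1-S2-S4-S3-Base: 23+16+19+24+19 = 101
Base-S1-S3-S2-S4-Base: 23+20+27+19+5 = 94
Base-S1-S3-S4-S2-Base: 23+20+24+19+24 = 110
Base-S1-S4-S2-S3-Base: 23+18+19+27+19 = 106
Base-S1-S4-S3-S2-Base: 23+18+24+27+24 = 116
Base-S2-S1-S3-S4-Base: 24+16+20+24+5 = 89
Base-S2-S1-S4-S3-Base: 24+16+18+24+19 = 101
Base-S2-S3-S1-S4-Base: 24+27+20+18+5 = 94
Base-S2-S4-S1-S3-Base: 24+19+18+20+19 = 100
Base-S3-S1-S2-S4-Base: 19+20+16+19+5 = 79
Base-S3-S2-S1-S4-Base: 19+27+16+18+5 = 85
The minimum is 79.
One optimal route: Base → S3 → S1 → S2 → S4 → Base (or its reverse).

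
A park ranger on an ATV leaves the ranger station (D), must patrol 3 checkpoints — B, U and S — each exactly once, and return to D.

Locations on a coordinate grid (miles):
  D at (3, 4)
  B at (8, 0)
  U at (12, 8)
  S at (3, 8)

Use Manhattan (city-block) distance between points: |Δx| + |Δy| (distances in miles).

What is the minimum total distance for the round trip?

There are 3 distinct closed tours to check (reversals are equivalent).
D → B → U → S → D: 9+12+9+4 = 34
D → B → S → U → D: 9+13+9+13 = 44
D → U → B → S → D: 13+12+13+4 = 42
The minimum is 34.
One optimal route: D → B → U → S → D (or its reverse).

34 miles — the shortest possible round trip.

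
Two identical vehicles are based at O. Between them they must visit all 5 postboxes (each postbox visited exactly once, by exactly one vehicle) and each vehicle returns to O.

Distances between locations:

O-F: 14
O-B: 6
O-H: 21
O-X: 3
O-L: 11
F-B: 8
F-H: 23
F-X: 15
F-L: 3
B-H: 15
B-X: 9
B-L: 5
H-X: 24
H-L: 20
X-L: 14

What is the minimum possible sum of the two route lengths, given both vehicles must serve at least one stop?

Check every non-empty split of the stops between the two vehicles; for each half take its own optimal tour:
  {F} + {B, H, X, L}: 28 + 58 = 86
  {B} + {F, H, X, L}: 12 + 62 = 74
  {F, B} + {H, X, L}: 28 + 58 = 86
  {H} + {F, B, X, L}: 42 + 32 = 74
  {F, H} + {B, X, L}: 58 + 28 = 86
  {B, H} + {F, X, L}: 42 + 32 = 74
  … (15 splits in total)
  {X} + {F, B, H, L}: 6 + 58 = 64  ← best
Best: vehicle 1 O → X → O = 6; vehicle 2 O → F → L → B → H → O = 58; combined 64.

Minimum combined distance: 64.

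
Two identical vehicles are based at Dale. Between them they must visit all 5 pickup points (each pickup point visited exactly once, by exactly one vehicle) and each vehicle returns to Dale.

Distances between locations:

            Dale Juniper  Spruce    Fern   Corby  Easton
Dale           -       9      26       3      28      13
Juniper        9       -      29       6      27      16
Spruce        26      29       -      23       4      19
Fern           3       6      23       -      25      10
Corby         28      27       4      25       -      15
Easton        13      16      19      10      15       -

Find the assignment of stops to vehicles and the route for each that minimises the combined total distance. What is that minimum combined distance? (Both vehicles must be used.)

76 — the smallest possible combined total.

Try each way of splitting the stops between the two vehicles (each non-empty) and, for each split, find the best tour for each vehicle:
  {Juniper} + {Spruce, Fern, Corby, Easton}: 18 + 58 = 76
  {Spruce} + {Juniper, Fern, Corby, Easton}: 52 + 64 = 116
  {Juniper, Spruce} + {Fern, Corby, Easton}: 64 + 56 = 120
  {Fern} + {Juniper, Spruce, Corby, Easton}: 6 + 70 = 76
  {Juniper, Fern} + {Spruce, Corby, Easton}: 18 + 58 = 76
  {Spruce, Fern} + {Juniper, Corby, Easton}: 52 + 64 = 116
  … (15 splits in total)
Best: vehicle 1 Dale → Juniper → Dale = 18; vehicle 2 Dale → Spruce → Corby → Easton → Fern → Dale = 58; combined 76.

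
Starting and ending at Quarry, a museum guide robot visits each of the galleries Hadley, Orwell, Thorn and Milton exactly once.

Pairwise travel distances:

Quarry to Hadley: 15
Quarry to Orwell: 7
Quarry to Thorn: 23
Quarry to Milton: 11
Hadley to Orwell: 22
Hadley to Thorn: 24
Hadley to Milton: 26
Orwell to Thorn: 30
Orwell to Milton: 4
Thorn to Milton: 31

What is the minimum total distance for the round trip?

Quarry - Hadley - Orwell - Thorn - Milton - Quarry: 15+22+30+31+11 = 109
Quarry - Hadley - Orwell - Milton - Thorn - Quarry: 15+22+4+31+23 = 95
Quarry - Hadley - Thorn - Orwell - Milton - Quarry: 15+24+30+4+11 = 84
Quarry - Hadley - Thorn - Milton - Orwell - Quarry: 15+24+31+4+7 = 81
Quarry - Hadley - Milton - Orwell - Thorn - Quarry: 15+26+4+30+23 = 98
Quarry - Hadley - Milton - Thorn - Orwell - Quarry: 15+26+31+30+7 = 109
Quarry - Orwell - Hadley - Thorn - Milton - Quarry: 7+22+24+31+11 = 95
Quarry - Orwell - Hadley - Milton - Thorn - Quarry: 7+22+26+31+23 = 109
Quarry - Orwell - Thorn - Hadley - Milton - Quarry: 7+30+24+26+11 = 98
Quarry - Orwell - Milton - Hadley - Thorn - Quarry: 7+4+26+24+23 = 84
Quarry - Thorn - Hadley - Orwell - Milton - Quarry: 23+24+22+4+11 = 84
Quarry - Thorn - Orwell - Hadley - Milton - Quarry: 23+30+22+26+11 = 112
The minimum is 81.
One optimal route: Quarry → Hadley → Thorn → Milton → Orwell → Quarry (or its reverse).

Minimum total distance: 81.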